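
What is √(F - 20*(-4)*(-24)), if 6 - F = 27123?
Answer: I*√29037 ≈ 170.4*I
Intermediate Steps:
F = -27117 (F = 6 - 1*27123 = 6 - 27123 = -27117)
√(F - 20*(-4)*(-24)) = √(-27117 - 20*(-4)*(-24)) = √(-27117 + 80*(-24)) = √(-27117 - 1920) = √(-29037) = I*√29037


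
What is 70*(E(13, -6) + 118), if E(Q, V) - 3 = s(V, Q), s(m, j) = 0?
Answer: 8470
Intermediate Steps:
E(Q, V) = 3 (E(Q, V) = 3 + 0 = 3)
70*(E(13, -6) + 118) = 70*(3 + 118) = 70*121 = 8470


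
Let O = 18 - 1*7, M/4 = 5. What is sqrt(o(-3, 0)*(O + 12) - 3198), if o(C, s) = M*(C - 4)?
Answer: I*sqrt(6418) ≈ 80.112*I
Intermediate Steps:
M = 20 (M = 4*5 = 20)
o(C, s) = -80 + 20*C (o(C, s) = 20*(C - 4) = 20*(-4 + C) = -80 + 20*C)
O = 11 (O = 18 - 7 = 11)
sqrt(o(-3, 0)*(O + 12) - 3198) = sqrt((-80 + 20*(-3))*(11 + 12) - 3198) = sqrt((-80 - 60)*23 - 3198) = sqrt(-140*23 - 3198) = sqrt(-3220 - 3198) = sqrt(-6418) = I*sqrt(6418)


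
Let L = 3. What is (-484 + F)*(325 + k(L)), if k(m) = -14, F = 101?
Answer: -119113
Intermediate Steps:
(-484 + F)*(325 + k(L)) = (-484 + 101)*(325 - 14) = -383*311 = -119113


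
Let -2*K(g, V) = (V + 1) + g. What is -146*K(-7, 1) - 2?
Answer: -367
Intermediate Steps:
K(g, V) = -½ - V/2 - g/2 (K(g, V) = -((V + 1) + g)/2 = -((1 + V) + g)/2 = -(1 + V + g)/2 = -½ - V/2 - g/2)
-146*K(-7, 1) - 2 = -146*(-½ - ½*1 - ½*(-7)) - 2 = -146*(-½ - ½ + 7/2) - 2 = -146*5/2 - 2 = -365 - 2 = -367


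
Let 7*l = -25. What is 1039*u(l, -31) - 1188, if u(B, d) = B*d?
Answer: 796909/7 ≈ 1.1384e+5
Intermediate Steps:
l = -25/7 (l = (⅐)*(-25) = -25/7 ≈ -3.5714)
1039*u(l, -31) - 1188 = 1039*(-25/7*(-31)) - 1188 = 1039*(775/7) - 1188 = 805225/7 - 1188 = 796909/7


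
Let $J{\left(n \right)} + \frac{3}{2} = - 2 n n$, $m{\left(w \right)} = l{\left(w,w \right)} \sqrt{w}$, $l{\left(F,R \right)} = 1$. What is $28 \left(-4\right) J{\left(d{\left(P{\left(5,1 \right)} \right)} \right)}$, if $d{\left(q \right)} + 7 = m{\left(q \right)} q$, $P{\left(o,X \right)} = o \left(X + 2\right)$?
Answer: $767144 - 47040 \sqrt{15} \approx 5.8496 \cdot 10^{5}$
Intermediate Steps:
$P{\left(o,X \right)} = o \left(2 + X\right)$
$m{\left(w \right)} = \sqrt{w}$ ($m{\left(w \right)} = 1 \sqrt{w} = \sqrt{w}$)
$d{\left(q \right)} = -7 + q^{\frac{3}{2}}$ ($d{\left(q \right)} = -7 + \sqrt{q} q = -7 + q^{\frac{3}{2}}$)
$J{\left(n \right)} = - \frac{3}{2} - 2 n^{2}$ ($J{\left(n \right)} = - \frac{3}{2} + - 2 n n = - \frac{3}{2} - 2 n^{2}$)
$28 \left(-4\right) J{\left(d{\left(P{\left(5,1 \right)} \right)} \right)} = 28 \left(-4\right) \left(- \frac{3}{2} - 2 \left(-7 + \left(5 \left(2 + 1\right)\right)^{\frac{3}{2}}\right)^{2}\right) = - 112 \left(- \frac{3}{2} - 2 \left(-7 + \left(5 \cdot 3\right)^{\frac{3}{2}}\right)^{2}\right) = - 112 \left(- \frac{3}{2} - 2 \left(-7 + 15^{\frac{3}{2}}\right)^{2}\right) = - 112 \left(- \frac{3}{2} - 2 \left(-7 + 15 \sqrt{15}\right)^{2}\right) = 168 + 224 \left(-7 + 15 \sqrt{15}\right)^{2}$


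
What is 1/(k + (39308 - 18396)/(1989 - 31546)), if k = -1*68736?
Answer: -29557/2031650864 ≈ -1.4548e-5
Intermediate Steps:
k = -68736
1/(k + (39308 - 18396)/(1989 - 31546)) = 1/(-68736 + (39308 - 18396)/(1989 - 31546)) = 1/(-68736 + 20912/(-29557)) = 1/(-68736 + 20912*(-1/29557)) = 1/(-68736 - 20912/29557) = 1/(-2031650864/29557) = -29557/2031650864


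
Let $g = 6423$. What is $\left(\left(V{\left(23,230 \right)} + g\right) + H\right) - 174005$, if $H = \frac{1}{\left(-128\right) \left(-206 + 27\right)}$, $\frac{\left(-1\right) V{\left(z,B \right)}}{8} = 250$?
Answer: $- \frac{3885462783}{22912} \approx -1.6958 \cdot 10^{5}$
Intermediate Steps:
$V{\left(z,B \right)} = -2000$ ($V{\left(z,B \right)} = \left(-8\right) 250 = -2000$)
$H = \frac{1}{22912}$ ($H = \frac{1}{\left(-128\right) \left(-179\right)} = \frac{1}{22912} \approx 4.3645 \cdot 10^{-5}$)
$\left(\left(V{\left(23,230 \right)} + g\right) + H\right) - 174005 = \left(\left(-2000 + 6423\right) + \frac{1}{22912}\right) - 174005 = \left(4423 + \frac{1}{22912}\right) - 174005 = \frac{101339777}{22912} - 174005 = - \frac{3885462783}{22912}$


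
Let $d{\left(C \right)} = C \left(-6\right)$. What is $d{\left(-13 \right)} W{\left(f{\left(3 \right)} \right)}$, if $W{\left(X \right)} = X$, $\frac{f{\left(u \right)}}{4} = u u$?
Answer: $2808$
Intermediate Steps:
$f{\left(u \right)} = 4 u^{2}$ ($f{\left(u \right)} = 4 u u = 4 u^{2}$)
$d{\left(C \right)} = - 6 C$
$d{\left(-13 \right)} W{\left(f{\left(3 \right)} \right)} = \left(-6\right) \left(-13\right) 4 \cdot 3^{2} = 78 \cdot 4 \cdot 9 = 78 \cdot 36 = 2808$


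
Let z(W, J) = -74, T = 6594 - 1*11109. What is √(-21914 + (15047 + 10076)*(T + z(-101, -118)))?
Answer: I*√115311361 ≈ 10738.0*I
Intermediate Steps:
T = -4515 (T = 6594 - 11109 = -4515)
√(-21914 + (15047 + 10076)*(T + z(-101, -118))) = √(-21914 + (15047 + 10076)*(-4515 - 74)) = √(-21914 + 25123*(-4589)) = √(-21914 - 115289447) = √(-115311361) = I*√115311361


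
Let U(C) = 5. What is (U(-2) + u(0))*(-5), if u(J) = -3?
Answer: -10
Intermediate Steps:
(U(-2) + u(0))*(-5) = (5 - 3)*(-5) = 2*(-5) = -10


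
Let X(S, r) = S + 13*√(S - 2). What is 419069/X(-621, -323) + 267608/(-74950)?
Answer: -9818251421387/18397526800 - 5447897*I*√623/490928 ≈ -533.67 - 276.98*I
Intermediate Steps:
X(S, r) = S + 13*√(-2 + S)
419069/X(-621, -323) + 267608/(-74950) = 419069/(-621 + 13*√(-2 - 621)) + 267608/(-74950) = 419069/(-621 + 13*√(-623)) + 267608*(-1/74950) = 419069/(-621 + 13*(I*√623)) - 133804/37475 = 419069/(-621 + 13*I*√623) - 133804/37475 = -133804/37475 + 419069/(-621 + 13*I*√623)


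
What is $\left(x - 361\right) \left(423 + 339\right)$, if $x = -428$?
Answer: $-601218$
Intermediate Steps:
$\left(x - 361\right) \left(423 + 339\right) = \left(-428 - 361\right) \left(423 + 339\right) = \left(-789\right) 762 = -601218$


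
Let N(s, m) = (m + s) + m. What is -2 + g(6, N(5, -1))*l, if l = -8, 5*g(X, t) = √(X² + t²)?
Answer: -2 - 24*√5/5 ≈ -12.733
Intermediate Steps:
N(s, m) = s + 2*m
g(X, t) = √(X² + t²)/5
-2 + g(6, N(5, -1))*l = -2 + (√(6² + (5 + 2*(-1))²)/5)*(-8) = -2 + (√(36 + (5 - 2)²)/5)*(-8) = -2 + (√(36 + 3²)/5)*(-8) = -2 + (√(36 + 9)/5)*(-8) = -2 + (√45/5)*(-8) = -2 + ((3*√5)/5)*(-8) = -2 + (3*√5/5)*(-8) = -2 - 24*√5/5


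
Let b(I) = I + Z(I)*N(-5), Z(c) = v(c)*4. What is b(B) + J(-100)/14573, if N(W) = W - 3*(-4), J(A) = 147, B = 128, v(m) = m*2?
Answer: 106324755/14573 ≈ 7296.0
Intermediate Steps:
v(m) = 2*m
N(W) = 12 + W (N(W) = W + 12 = 12 + W)
Z(c) = 8*c (Z(c) = (2*c)*4 = 8*c)
b(I) = 57*I (b(I) = I + (8*I)*(12 - 5) = I + (8*I)*7 = I + 56*I = 57*I)
b(B) + J(-100)/14573 = 57*128 + 147/14573 = 7296 + 147*(1/14573) = 7296 + 147/14573 = 106324755/14573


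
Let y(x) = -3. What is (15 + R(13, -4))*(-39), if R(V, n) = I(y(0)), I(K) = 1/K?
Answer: -572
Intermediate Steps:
R(V, n) = -1/3 (R(V, n) = 1/(-3) = -1/3)
(15 + R(13, -4))*(-39) = (15 - 1/3)*(-39) = (44/3)*(-39) = -572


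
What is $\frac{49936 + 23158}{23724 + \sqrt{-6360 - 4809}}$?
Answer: $\frac{192675784}{62537705} - \frac{73094 i \sqrt{1241}}{187613115} \approx 3.081 - 0.013725 i$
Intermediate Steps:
$\frac{49936 + 23158}{23724 + \sqrt{-6360 - 4809}} = \frac{73094}{23724 + \sqrt{-11169}} = \frac{73094}{23724 + 3 i \sqrt{1241}}$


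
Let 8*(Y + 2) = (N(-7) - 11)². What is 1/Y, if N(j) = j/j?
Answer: 2/21 ≈ 0.095238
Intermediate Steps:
N(j) = 1
Y = 21/2 (Y = -2 + (1 - 11)²/8 = -2 + (⅛)*(-10)² = -2 + (⅛)*100 = -2 + 25/2 = 21/2 ≈ 10.500)
1/Y = 1/(21/2) = 2/21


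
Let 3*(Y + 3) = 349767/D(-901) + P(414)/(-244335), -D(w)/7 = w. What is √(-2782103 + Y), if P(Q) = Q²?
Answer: I*√14981291724232297519055/73381945 ≈ 1668.0*I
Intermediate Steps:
D(w) = -7*w
Y = 1119208536/73381945 (Y = -3 + (349767/((-7*(-901))) + 414²/(-244335))/3 = -3 + (349767/6307 + 171396*(-1/244335))/3 = -3 + (349767*(1/6307) - 57132/81445)/3 = -3 + (349767/6307 - 57132/81445)/3 = -3 + (⅓)*(4018063113/73381945) = -3 + 1339354371/73381945 = 1119208536/73381945 ≈ 15.252)
√(-2782103 + Y) = √(-2782103 + 1119208536/73381945) = √(-204155010121799/73381945) = I*√14981291724232297519055/73381945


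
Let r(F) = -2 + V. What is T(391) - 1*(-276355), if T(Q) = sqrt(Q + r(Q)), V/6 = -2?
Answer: 276355 + sqrt(377) ≈ 2.7637e+5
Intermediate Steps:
V = -12 (V = 6*(-2) = -12)
r(F) = -14 (r(F) = -2 - 12 = -14)
T(Q) = sqrt(-14 + Q) (T(Q) = sqrt(Q - 14) = sqrt(-14 + Q))
T(391) - 1*(-276355) = sqrt(-14 + 391) - 1*(-276355) = sqrt(377) + 276355 = 276355 + sqrt(377)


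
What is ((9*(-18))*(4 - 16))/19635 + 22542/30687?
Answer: 55807522/66948805 ≈ 0.83358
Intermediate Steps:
((9*(-18))*(4 - 16))/19635 + 22542/30687 = -162*(-12)*(1/19635) + 22542*(1/30687) = 1944*(1/19635) + 7514/10229 = 648/6545 + 7514/10229 = 55807522/66948805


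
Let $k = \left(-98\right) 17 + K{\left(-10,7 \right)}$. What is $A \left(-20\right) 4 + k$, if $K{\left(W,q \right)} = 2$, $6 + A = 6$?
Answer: $-1664$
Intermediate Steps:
$A = 0$ ($A = -6 + 6 = 0$)
$k = -1664$ ($k = \left(-98\right) 17 + 2 = -1666 + 2 = -1664$)
$A \left(-20\right) 4 + k = 0 \left(-20\right) 4 - 1664 = 0 \cdot 4 - 1664 = 0 - 1664 = -1664$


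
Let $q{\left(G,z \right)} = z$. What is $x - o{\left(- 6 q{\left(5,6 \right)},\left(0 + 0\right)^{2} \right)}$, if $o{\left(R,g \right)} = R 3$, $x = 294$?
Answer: $402$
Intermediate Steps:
$o{\left(R,g \right)} = 3 R$
$x - o{\left(- 6 q{\left(5,6 \right)},\left(0 + 0\right)^{2} \right)} = 294 - 3 \left(\left(-6\right) 6\right) = 294 - 3 \left(-36\right) = 294 - -108 = 294 + 108 = 402$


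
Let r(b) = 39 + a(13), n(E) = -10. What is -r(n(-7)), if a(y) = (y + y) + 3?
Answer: -68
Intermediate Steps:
a(y) = 3 + 2*y (a(y) = 2*y + 3 = 3 + 2*y)
r(b) = 68 (r(b) = 39 + (3 + 2*13) = 39 + (3 + 26) = 39 + 29 = 68)
-r(n(-7)) = -1*68 = -68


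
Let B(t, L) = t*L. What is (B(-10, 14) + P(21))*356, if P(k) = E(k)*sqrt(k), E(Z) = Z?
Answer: -49840 + 7476*sqrt(21) ≈ -15581.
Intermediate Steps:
B(t, L) = L*t
P(k) = k**(3/2) (P(k) = k*sqrt(k) = k**(3/2))
(B(-10, 14) + P(21))*356 = (14*(-10) + 21**(3/2))*356 = (-140 + 21*sqrt(21))*356 = -49840 + 7476*sqrt(21)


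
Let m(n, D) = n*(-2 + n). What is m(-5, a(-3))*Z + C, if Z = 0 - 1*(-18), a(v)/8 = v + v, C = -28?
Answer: 602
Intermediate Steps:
a(v) = 16*v (a(v) = 8*(v + v) = 8*(2*v) = 16*v)
Z = 18 (Z = 0 + 18 = 18)
m(-5, a(-3))*Z + C = -5*(-2 - 5)*18 - 28 = -5*(-7)*18 - 28 = 35*18 - 28 = 630 - 28 = 602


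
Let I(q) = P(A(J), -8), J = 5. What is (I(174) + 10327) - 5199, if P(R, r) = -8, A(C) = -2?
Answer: 5120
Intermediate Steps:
I(q) = -8
(I(174) + 10327) - 5199 = (-8 + 10327) - 5199 = 10319 - 5199 = 5120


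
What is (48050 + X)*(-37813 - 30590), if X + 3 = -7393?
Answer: -2780855562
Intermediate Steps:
X = -7396 (X = -3 - 7393 = -7396)
(48050 + X)*(-37813 - 30590) = (48050 - 7396)*(-37813 - 30590) = 40654*(-68403) = -2780855562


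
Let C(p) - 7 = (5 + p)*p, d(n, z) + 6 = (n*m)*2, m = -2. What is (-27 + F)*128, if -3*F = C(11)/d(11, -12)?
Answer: -82496/25 ≈ -3299.8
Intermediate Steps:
d(n, z) = -6 - 4*n (d(n, z) = -6 + (n*(-2))*2 = -6 - 2*n*2 = -6 - 4*n)
C(p) = 7 + p*(5 + p) (C(p) = 7 + (5 + p)*p = 7 + p*(5 + p))
F = 61/50 (F = -(7 + 11² + 5*11)/(3*(-6 - 4*11)) = -(7 + 121 + 55)/(3*(-6 - 44)) = -61/(-50) = -61*(-1)/50 = -⅓*(-183/50) = 61/50 ≈ 1.2200)
(-27 + F)*128 = (-27 + 61/50)*128 = -1289/50*128 = -82496/25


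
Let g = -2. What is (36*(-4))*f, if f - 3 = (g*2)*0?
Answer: -432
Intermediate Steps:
f = 3 (f = 3 - 2*2*0 = 3 - 4*0 = 3 + 0 = 3)
(36*(-4))*f = (36*(-4))*3 = -144*3 = -432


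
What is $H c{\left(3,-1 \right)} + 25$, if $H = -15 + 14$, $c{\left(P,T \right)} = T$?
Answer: $26$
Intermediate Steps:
$H = -1$
$H c{\left(3,-1 \right)} + 25 = \left(-1\right) \left(-1\right) + 25 = 1 + 25 = 26$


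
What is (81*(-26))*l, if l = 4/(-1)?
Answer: 8424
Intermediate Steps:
l = -4 (l = 4*(-1) = -4)
(81*(-26))*l = (81*(-26))*(-4) = -2106*(-4) = 8424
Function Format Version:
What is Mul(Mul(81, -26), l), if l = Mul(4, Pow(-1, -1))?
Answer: 8424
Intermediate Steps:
l = -4 (l = Mul(4, -1) = -4)
Mul(Mul(81, -26), l) = Mul(Mul(81, -26), -4) = Mul(-2106, -4) = 8424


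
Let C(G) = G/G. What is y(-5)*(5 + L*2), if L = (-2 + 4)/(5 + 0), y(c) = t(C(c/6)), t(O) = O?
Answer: 29/5 ≈ 5.8000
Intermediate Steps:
C(G) = 1
y(c) = 1
L = ⅖ (L = 2/5 = 2*(⅕) = ⅖ ≈ 0.40000)
y(-5)*(5 + L*2) = 1*(5 + (⅖)*2) = 1*(5 + ⅘) = 1*(29/5) = 29/5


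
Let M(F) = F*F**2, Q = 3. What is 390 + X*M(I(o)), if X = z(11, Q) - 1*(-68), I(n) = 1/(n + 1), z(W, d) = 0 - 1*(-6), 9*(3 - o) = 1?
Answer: 16775196/42875 ≈ 391.26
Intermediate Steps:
o = 26/9 (o = 3 - 1/9*1 = 3 - 1/9 = 26/9 ≈ 2.8889)
z(W, d) = 6 (z(W, d) = 0 + 6 = 6)
I(n) = 1/(1 + n)
M(F) = F**3
X = 74 (X = 6 - 1*(-68) = 6 + 68 = 74)
390 + X*M(I(o)) = 390 + 74*(1/(1 + 26/9))**3 = 390 + 74*(1/(35/9))**3 = 390 + 74*(9/35)**3 = 390 + 74*(729/42875) = 390 + 53946/42875 = 16775196/42875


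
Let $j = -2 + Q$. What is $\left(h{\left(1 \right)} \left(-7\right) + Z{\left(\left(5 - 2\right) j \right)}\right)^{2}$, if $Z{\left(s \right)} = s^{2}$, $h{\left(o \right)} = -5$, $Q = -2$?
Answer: $32041$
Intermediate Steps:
$j = -4$ ($j = -2 - 2 = -4$)
$\left(h{\left(1 \right)} \left(-7\right) + Z{\left(\left(5 - 2\right) j \right)}\right)^{2} = \left(\left(-5\right) \left(-7\right) + \left(\left(5 - 2\right) \left(-4\right)\right)^{2}\right)^{2} = \left(35 + \left(3 \left(-4\right)\right)^{2}\right)^{2} = \left(35 + \left(-12\right)^{2}\right)^{2} = \left(35 + 144\right)^{2} = 179^{2} = 32041$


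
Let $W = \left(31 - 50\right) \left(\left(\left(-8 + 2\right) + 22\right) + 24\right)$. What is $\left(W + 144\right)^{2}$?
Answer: $379456$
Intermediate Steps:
$W = -760$ ($W = - 19 \left(\left(-6 + 22\right) + 24\right) = - 19 \left(16 + 24\right) = \left(-19\right) 40 = -760$)
$\left(W + 144\right)^{2} = \left(-760 + 144\right)^{2} = \left(-616\right)^{2} = 379456$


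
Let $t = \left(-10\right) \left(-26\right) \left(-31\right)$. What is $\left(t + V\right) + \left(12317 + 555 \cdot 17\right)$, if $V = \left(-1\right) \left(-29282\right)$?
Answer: $42974$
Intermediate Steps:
$t = -8060$ ($t = 260 \left(-31\right) = -8060$)
$V = 29282$
$\left(t + V\right) + \left(12317 + 555 \cdot 17\right) = \left(-8060 + 29282\right) + \left(12317 + 555 \cdot 17\right) = 21222 + \left(12317 + 9435\right) = 21222 + 21752 = 42974$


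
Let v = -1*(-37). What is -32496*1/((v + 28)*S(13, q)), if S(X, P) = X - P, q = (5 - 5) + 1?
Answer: -2708/65 ≈ -41.662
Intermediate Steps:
q = 1 (q = 0 + 1 = 1)
v = 37
-32496*1/((v + 28)*S(13, q)) = -32496*1/((13 - 1*1)*(37 + 28)) = -32496*1/(65*(13 - 1)) = -32496/(65*12) = -32496/780 = -32496*1/780 = -2708/65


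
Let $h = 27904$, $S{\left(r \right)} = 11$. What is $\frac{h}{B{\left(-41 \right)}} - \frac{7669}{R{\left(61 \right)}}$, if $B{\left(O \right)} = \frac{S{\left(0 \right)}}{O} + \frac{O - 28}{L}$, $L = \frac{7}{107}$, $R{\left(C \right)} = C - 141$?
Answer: $\frac{84067199}{1211120} \approx 69.413$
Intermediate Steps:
$R{\left(C \right)} = -141 + C$
$L = \frac{7}{107}$ ($L = 7 \cdot \frac{1}{107} = \frac{7}{107} \approx 0.065421$)
$B{\left(O \right)} = -428 + \frac{11}{O} + \frac{107 O}{7}$ ($B{\left(O \right)} = \frac{11}{O} + \frac{O - 28}{\frac{7}{107}} = \frac{11}{O} + \left(-28 + O\right) \frac{107}{7} = \frac{11}{O} + \left(-428 + \frac{107 O}{7}\right) = -428 + \frac{11}{O} + \frac{107 O}{7}$)
$\frac{h}{B{\left(-41 \right)}} - \frac{7669}{R{\left(61 \right)}} = \frac{27904}{-428 + \frac{11}{-41} + \frac{107}{7} \left(-41\right)} - \frac{7669}{-141 + 61} = \frac{27904}{-428 + 11 \left(- \frac{1}{41}\right) - \frac{4387}{7}} - \frac{7669}{-80} = \frac{27904}{-428 - \frac{11}{41} - \frac{4387}{7}} - - \frac{7669}{80} = \frac{27904}{- \frac{302780}{287}} + \frac{7669}{80} = 27904 \left(- \frac{287}{302780}\right) + \frac{7669}{80} = - \frac{2002112}{75695} + \frac{7669}{80} = \frac{84067199}{1211120}$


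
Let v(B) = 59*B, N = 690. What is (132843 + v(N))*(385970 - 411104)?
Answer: -4362081102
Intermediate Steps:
(132843 + v(N))*(385970 - 411104) = (132843 + 59*690)*(385970 - 411104) = (132843 + 40710)*(-25134) = 173553*(-25134) = -4362081102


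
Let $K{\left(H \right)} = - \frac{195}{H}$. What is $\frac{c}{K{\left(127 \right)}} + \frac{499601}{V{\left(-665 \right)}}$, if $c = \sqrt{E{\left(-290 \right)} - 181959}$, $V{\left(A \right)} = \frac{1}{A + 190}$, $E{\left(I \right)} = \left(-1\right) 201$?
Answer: $-237310475 - \frac{508 i \sqrt{1265}}{65} \approx -2.3731 \cdot 10^{8} - 277.97 i$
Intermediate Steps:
$E{\left(I \right)} = -201$
$V{\left(A \right)} = \frac{1}{190 + A}$
$c = 12 i \sqrt{1265}$ ($c = \sqrt{-201 - 181959} = \sqrt{-182160} = 12 i \sqrt{1265} \approx 426.8 i$)
$\frac{c}{K{\left(127 \right)}} + \frac{499601}{V{\left(-665 \right)}} = \frac{12 i \sqrt{1265}}{\left(-195\right) \frac{1}{127}} + \frac{499601}{\frac{1}{190 - 665}} = \frac{12 i \sqrt{1265}}{\left(-195\right) \frac{1}{127}} + \frac{499601}{\frac{1}{-475}} = \frac{12 i \sqrt{1265}}{- \frac{195}{127}} + \frac{499601}{- \frac{1}{475}} = 12 i \sqrt{1265} \left(- \frac{127}{195}\right) + 499601 \left(-475\right) = - \frac{508 i \sqrt{1265}}{65} - 237310475 = -237310475 - \frac{508 i \sqrt{1265}}{65}$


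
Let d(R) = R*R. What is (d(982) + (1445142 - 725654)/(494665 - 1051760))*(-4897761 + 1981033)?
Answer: -20349646069987488/7235 ≈ -2.8127e+12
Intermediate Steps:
d(R) = R²
(d(982) + (1445142 - 725654)/(494665 - 1051760))*(-4897761 + 1981033) = (982² + (1445142 - 725654)/(494665 - 1051760))*(-4897761 + 1981033) = (964324 + 719488/(-557095))*(-2916728) = (964324 + 719488*(-1/557095))*(-2916728) = (964324 - 9344/7235)*(-2916728) = (6976874796/7235)*(-2916728) = -20349646069987488/7235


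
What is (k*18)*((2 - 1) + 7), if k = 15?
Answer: 2160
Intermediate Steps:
(k*18)*((2 - 1) + 7) = (15*18)*((2 - 1) + 7) = 270*(1 + 7) = 270*8 = 2160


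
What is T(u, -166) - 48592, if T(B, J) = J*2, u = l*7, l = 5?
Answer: -48924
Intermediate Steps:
u = 35 (u = 5*7 = 35)
T(B, J) = 2*J
T(u, -166) - 48592 = 2*(-166) - 48592 = -332 - 48592 = -48924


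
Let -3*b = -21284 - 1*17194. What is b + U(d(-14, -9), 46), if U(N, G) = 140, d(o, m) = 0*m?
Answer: 12966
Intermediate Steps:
d(o, m) = 0
b = 12826 (b = -(-21284 - 1*17194)/3 = -(-21284 - 17194)/3 = -⅓*(-38478) = 12826)
b + U(d(-14, -9), 46) = 12826 + 140 = 12966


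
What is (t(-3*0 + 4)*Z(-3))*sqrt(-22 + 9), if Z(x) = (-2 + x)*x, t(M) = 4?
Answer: 60*I*sqrt(13) ≈ 216.33*I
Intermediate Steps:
Z(x) = x*(-2 + x)
(t(-3*0 + 4)*Z(-3))*sqrt(-22 + 9) = (4*(-3*(-2 - 3)))*sqrt(-22 + 9) = (4*(-3*(-5)))*sqrt(-13) = (4*15)*(I*sqrt(13)) = 60*(I*sqrt(13)) = 60*I*sqrt(13)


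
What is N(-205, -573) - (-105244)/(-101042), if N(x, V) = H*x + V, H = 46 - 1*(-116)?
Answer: -1706803565/50521 ≈ -33784.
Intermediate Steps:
H = 162 (H = 46 + 116 = 162)
N(x, V) = V + 162*x (N(x, V) = 162*x + V = V + 162*x)
N(-205, -573) - (-105244)/(-101042) = (-573 + 162*(-205)) - (-105244)/(-101042) = (-573 - 33210) - (-105244)*(-1)/101042 = -33783 - 1*52622/50521 = -33783 - 52622/50521 = -1706803565/50521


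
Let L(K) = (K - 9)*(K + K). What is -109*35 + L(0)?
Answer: -3815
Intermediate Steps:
L(K) = 2*K*(-9 + K) (L(K) = (-9 + K)*(2*K) = 2*K*(-9 + K))
-109*35 + L(0) = -109*35 + 2*0*(-9 + 0) = -3815 + 2*0*(-9) = -3815 + 0 = -3815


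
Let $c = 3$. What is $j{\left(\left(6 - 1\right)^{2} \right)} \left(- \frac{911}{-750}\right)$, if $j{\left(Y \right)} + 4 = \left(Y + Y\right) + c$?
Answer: $\frac{44639}{750} \approx 59.519$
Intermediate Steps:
$j{\left(Y \right)} = -1 + 2 Y$ ($j{\left(Y \right)} = -4 + \left(\left(Y + Y\right) + 3\right) = -4 + \left(2 Y + 3\right) = -4 + \left(3 + 2 Y\right) = -1 + 2 Y$)
$j{\left(\left(6 - 1\right)^{2} \right)} \left(- \frac{911}{-750}\right) = \left(-1 + 2 \left(6 - 1\right)^{2}\right) \left(- \frac{911}{-750}\right) = \left(-1 + 2 \cdot 5^{2}\right) \left(\left(-911\right) \left(- \frac{1}{750}\right)\right) = \left(-1 + 2 \cdot 25\right) \frac{911}{750} = \left(-1 + 50\right) \frac{911}{750} = 49 \cdot \frac{911}{750} = \frac{44639}{750}$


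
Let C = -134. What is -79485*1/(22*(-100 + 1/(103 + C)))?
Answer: 352005/9746 ≈ 36.118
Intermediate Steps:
-79485*1/(22*(-100 + 1/(103 + C))) = -79485*1/(22*(-100 + 1/(103 - 134))) = -79485*1/(22*(-100 + 1/(-31))) = -79485*1/(22*(-100 - 1/31)) = -79485/((-3101/31*22)) = -79485/(-68222/31) = -79485*(-31/68222) = 352005/9746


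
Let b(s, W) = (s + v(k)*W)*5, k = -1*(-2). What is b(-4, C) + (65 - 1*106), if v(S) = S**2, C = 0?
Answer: -61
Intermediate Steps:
k = 2
b(s, W) = 5*s + 20*W (b(s, W) = (s + 2**2*W)*5 = (s + 4*W)*5 = 5*s + 20*W)
b(-4, C) + (65 - 1*106) = (5*(-4) + 20*0) + (65 - 1*106) = (-20 + 0) + (65 - 106) = -20 - 41 = -61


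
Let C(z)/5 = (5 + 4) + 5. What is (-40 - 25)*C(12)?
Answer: -4550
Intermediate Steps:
C(z) = 70 (C(z) = 5*((5 + 4) + 5) = 5*(9 + 5) = 5*14 = 70)
(-40 - 25)*C(12) = (-40 - 25)*70 = -65*70 = -4550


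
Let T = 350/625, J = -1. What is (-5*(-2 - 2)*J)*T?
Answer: -56/5 ≈ -11.200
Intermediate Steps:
T = 14/25 (T = 350*(1/625) = 14/25 ≈ 0.56000)
(-5*(-2 - 2)*J)*T = -5*(-2 - 2)*(-1)*(14/25) = -(-20)*(-1)*(14/25) = -5*4*(14/25) = -20*14/25 = -56/5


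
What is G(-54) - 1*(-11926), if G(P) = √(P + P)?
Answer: 11926 + 6*I*√3 ≈ 11926.0 + 10.392*I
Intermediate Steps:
G(P) = √2*√P (G(P) = √(2*P) = √2*√P)
G(-54) - 1*(-11926) = √2*√(-54) - 1*(-11926) = √2*(3*I*√6) + 11926 = 6*I*√3 + 11926 = 11926 + 6*I*√3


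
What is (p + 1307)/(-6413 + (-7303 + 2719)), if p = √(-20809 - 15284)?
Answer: -1307/10997 - I*√36093/10997 ≈ -0.11885 - 0.017276*I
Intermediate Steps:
p = I*√36093 (p = √(-36093) = I*√36093 ≈ 189.98*I)
(p + 1307)/(-6413 + (-7303 + 2719)) = (I*√36093 + 1307)/(-6413 + (-7303 + 2719)) = (1307 + I*√36093)/(-6413 - 4584) = (1307 + I*√36093)/(-10997) = (1307 + I*√36093)*(-1/10997) = -1307/10997 - I*√36093/10997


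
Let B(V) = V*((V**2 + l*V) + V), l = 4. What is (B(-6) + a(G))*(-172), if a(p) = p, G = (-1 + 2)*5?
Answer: 5332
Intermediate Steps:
G = 5 (G = 1*5 = 5)
B(V) = V*(V**2 + 5*V) (B(V) = V*((V**2 + 4*V) + V) = V*(V**2 + 5*V))
(B(-6) + a(G))*(-172) = ((-6)**2*(5 - 6) + 5)*(-172) = (36*(-1) + 5)*(-172) = (-36 + 5)*(-172) = -31*(-172) = 5332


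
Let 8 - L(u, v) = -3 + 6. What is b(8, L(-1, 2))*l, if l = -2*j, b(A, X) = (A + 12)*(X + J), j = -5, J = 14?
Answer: 3800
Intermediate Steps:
L(u, v) = 5 (L(u, v) = 8 - (-3 + 6) = 8 - 1*3 = 8 - 3 = 5)
b(A, X) = (12 + A)*(14 + X) (b(A, X) = (A + 12)*(X + 14) = (12 + A)*(14 + X))
l = 10 (l = -2*(-5) = 10)
b(8, L(-1, 2))*l = (168 + 12*5 + 14*8 + 8*5)*10 = (168 + 60 + 112 + 40)*10 = 380*10 = 3800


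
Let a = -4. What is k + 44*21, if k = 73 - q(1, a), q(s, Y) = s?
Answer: 996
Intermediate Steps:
k = 72 (k = 73 - 1*1 = 73 - 1 = 72)
k + 44*21 = 72 + 44*21 = 72 + 924 = 996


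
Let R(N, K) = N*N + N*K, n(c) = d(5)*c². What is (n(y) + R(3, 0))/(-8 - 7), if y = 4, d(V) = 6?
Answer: -7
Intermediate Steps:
n(c) = 6*c²
R(N, K) = N² + K*N
(n(y) + R(3, 0))/(-8 - 7) = (6*4² + 3*(0 + 3))/(-8 - 7) = (6*16 + 3*3)/(-15) = (96 + 9)*(-1/15) = 105*(-1/15) = -7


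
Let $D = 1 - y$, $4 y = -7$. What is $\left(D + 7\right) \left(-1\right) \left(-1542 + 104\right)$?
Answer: $\frac{28041}{2} \approx 14021.0$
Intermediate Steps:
$y = - \frac{7}{4}$ ($y = \frac{1}{4} \left(-7\right) = - \frac{7}{4} \approx -1.75$)
$D = \frac{11}{4}$ ($D = 1 - - \frac{7}{4} = 1 + \frac{7}{4} = \frac{11}{4} \approx 2.75$)
$\left(D + 7\right) \left(-1\right) \left(-1542 + 104\right) = \left(\frac{11}{4} + 7\right) \left(-1\right) \left(-1542 + 104\right) = \frac{39}{4} \left(-1\right) \left(-1438\right) = \left(- \frac{39}{4}\right) \left(-1438\right) = \frac{28041}{2}$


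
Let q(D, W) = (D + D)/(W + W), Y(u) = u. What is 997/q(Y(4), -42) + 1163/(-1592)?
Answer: -16667015/1592 ≈ -10469.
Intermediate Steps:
q(D, W) = D/W (q(D, W) = (2*D)/((2*W)) = (2*D)*(1/(2*W)) = D/W)
997/q(Y(4), -42) + 1163/(-1592) = 997/((4/(-42))) + 1163/(-1592) = 997/((4*(-1/42))) + 1163*(-1/1592) = 997/(-2/21) - 1163/1592 = 997*(-21/2) - 1163/1592 = -20937/2 - 1163/1592 = -16667015/1592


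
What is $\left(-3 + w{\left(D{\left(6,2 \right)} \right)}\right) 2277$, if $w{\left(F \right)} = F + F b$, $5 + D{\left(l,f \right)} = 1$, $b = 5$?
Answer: $-61479$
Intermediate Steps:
$D{\left(l,f \right)} = -4$ ($D{\left(l,f \right)} = -5 + 1 = -4$)
$w{\left(F \right)} = 6 F$ ($w{\left(F \right)} = F + F 5 = F + 5 F = 6 F$)
$\left(-3 + w{\left(D{\left(6,2 \right)} \right)}\right) 2277 = \left(-3 + 6 \left(-4\right)\right) 2277 = \left(-3 - 24\right) 2277 = \left(-27\right) 2277 = -61479$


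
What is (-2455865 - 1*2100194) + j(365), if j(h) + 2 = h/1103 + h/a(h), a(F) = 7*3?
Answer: -105531630683/23163 ≈ -4.5560e+6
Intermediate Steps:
a(F) = 21
j(h) = -2 + 1124*h/23163 (j(h) = -2 + (h/1103 + h/21) = -2 + 1124*h/23163)
(-2455865 - 1*2100194) + j(365) = (-2455865 - 1*2100194) + (-2 + (1124/23163)*365) = (-2455865 - 2100194) + (-2 + 410260/23163) = -4556059 + 363934/23163 = -105531630683/23163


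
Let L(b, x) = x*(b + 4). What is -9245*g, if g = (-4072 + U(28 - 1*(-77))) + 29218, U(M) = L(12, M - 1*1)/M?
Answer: -4885046906/21 ≈ -2.3262e+8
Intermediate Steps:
L(b, x) = x*(4 + b)
U(M) = (-16 + 16*M)/M (U(M) = ((M - 1*1)*(4 + 12))/M = ((M - 1)*16)/M = ((-1 + M)*16)/M = (-16 + 16*M)/M)
g = 2641994/105 (g = (-4072 + (16 - 16/(28 - 1*(-77)))) + 29218 = (-4072 + (16 - 16/(28 + 77))) + 29218 = (-4072 + (16 - 16/105)) + 29218 = (-4072 + 1664/105) + 29218 = -425896/105 + 29218 = 2641994/105 ≈ 25162.)
-9245*g = -9245/(1/(2641994/105)) = -9245/105/2641994 = -9245*2641994/105 = -4885046906/21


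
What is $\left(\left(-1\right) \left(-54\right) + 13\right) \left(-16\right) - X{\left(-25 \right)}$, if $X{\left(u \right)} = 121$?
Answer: $-1193$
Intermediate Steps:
$\left(\left(-1\right) \left(-54\right) + 13\right) \left(-16\right) - X{\left(-25 \right)} = \left(\left(-1\right) \left(-54\right) + 13\right) \left(-16\right) - 121 = \left(54 + 13\right) \left(-16\right) - 121 = 67 \left(-16\right) - 121 = -1072 - 121 = -1193$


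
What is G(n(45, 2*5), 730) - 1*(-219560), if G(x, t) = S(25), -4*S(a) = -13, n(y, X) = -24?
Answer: 878253/4 ≈ 2.1956e+5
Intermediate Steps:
S(a) = 13/4 (S(a) = -¼*(-13) = 13/4)
G(x, t) = 13/4
G(n(45, 2*5), 730) - 1*(-219560) = 13/4 - 1*(-219560) = 13/4 + 219560 = 878253/4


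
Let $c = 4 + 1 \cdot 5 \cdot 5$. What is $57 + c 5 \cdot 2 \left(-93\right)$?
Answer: $-26913$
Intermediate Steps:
$c = 29$ ($c = 4 + 5 \cdot 5 = 4 + 25 = 29$)
$57 + c 5 \cdot 2 \left(-93\right) = 57 + 29 \cdot 5 \cdot 2 \left(-93\right) = 57 + 145 \cdot 2 \left(-93\right) = 57 + 290 \left(-93\right) = 57 - 26970 = -26913$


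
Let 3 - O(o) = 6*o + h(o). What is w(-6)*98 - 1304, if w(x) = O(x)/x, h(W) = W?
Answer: -2039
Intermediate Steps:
O(o) = 3 - 7*o (O(o) = 3 - (6*o + o) = 3 - 7*o)
w(x) = (3 - 7*x)/x
w(-6)*98 - 1304 = (-7 + 3/(-6))*98 - 1304 = (-7 + 3*(-⅙))*98 - 1304 = (-7 - ½)*98 - 1304 = -15/2*98 - 1304 = -735 - 1304 = -2039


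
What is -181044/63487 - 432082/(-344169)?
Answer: -4982591786/3121465329 ≈ -1.5962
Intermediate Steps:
-181044/63487 - 432082/(-344169) = -181044*1/63487 - 432082*(-1/344169) = -181044/63487 + 61726/49167 = -4982591786/3121465329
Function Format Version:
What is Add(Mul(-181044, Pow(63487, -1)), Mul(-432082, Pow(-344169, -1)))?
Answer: Rational(-4982591786, 3121465329) ≈ -1.5962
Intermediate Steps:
Add(Mul(-181044, Pow(63487, -1)), Mul(-432082, Pow(-344169, -1))) = Add(Mul(-181044, Rational(1, 63487)), Mul(-432082, Rational(-1, 344169))) = Add(Rational(-181044, 63487), Rational(61726, 49167)) = Rational(-4982591786, 3121465329)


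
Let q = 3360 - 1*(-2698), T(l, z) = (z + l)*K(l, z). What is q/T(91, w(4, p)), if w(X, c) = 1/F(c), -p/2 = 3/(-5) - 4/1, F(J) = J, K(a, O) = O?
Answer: 12818728/20955 ≈ 611.73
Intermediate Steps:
p = 46/5 (p = -2*(3/(-5) - 4/1) = -2*(3*(-⅕) - 4*1) = -2*(-⅗ - 4) = -2*(-23/5) = 46/5 ≈ 9.2000)
w(X, c) = 1/c
T(l, z) = z*(l + z) (T(l, z) = (z + l)*z = (l + z)*z = z*(l + z))
q = 6058 (q = 3360 + 2698 = 6058)
q/T(91, w(4, p)) = 6058/(((91 + 1/(46/5))/(46/5))) = 6058/((5*(91 + 5/46)/46)) = 6058/(((5/46)*(4191/46))) = 6058/(20955/2116) = 6058*(2116/20955) = 12818728/20955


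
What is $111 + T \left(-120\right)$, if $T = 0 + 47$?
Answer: $-5529$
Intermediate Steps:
$T = 47$
$111 + T \left(-120\right) = 111 + 47 \left(-120\right) = 111 - 5640 = -5529$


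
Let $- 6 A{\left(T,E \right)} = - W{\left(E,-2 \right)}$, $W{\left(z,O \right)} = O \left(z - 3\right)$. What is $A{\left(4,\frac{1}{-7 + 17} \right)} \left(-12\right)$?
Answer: $- \frac{58}{5} \approx -11.6$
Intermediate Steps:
$W{\left(z,O \right)} = O \left(-3 + z\right)$
$A{\left(T,E \right)} = 1 - \frac{E}{3}$ ($A{\left(T,E \right)} = - \frac{\left(-1\right) \left(- 2 \left(-3 + E\right)\right)}{6} = - \frac{\left(-1\right) \left(6 - 2 E\right)}{6} = - \frac{-6 + 2 E}{6} = 1 - \frac{E}{3}$)
$A{\left(4,\frac{1}{-7 + 17} \right)} \left(-12\right) = \left(1 - \frac{1}{3 \left(-7 + 17\right)}\right) \left(-12\right) = \left(1 - \frac{1}{3 \cdot 10}\right) \left(-12\right) = \left(1 - \frac{1}{30}\right) \left(-12\right) = \frac{29}{30} \left(-12\right) = - \frac{58}{5}$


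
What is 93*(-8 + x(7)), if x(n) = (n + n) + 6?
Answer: 1116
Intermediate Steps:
x(n) = 6 + 2*n (x(n) = 2*n + 6 = 6 + 2*n)
93*(-8 + x(7)) = 93*(-8 + (6 + 2*7)) = 93*(-8 + (6 + 14)) = 93*(-8 + 20) = 93*12 = 1116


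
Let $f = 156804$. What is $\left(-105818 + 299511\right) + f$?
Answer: $350497$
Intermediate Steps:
$\left(-105818 + 299511\right) + f = \left(-105818 + 299511\right) + 156804 = 193693 + 156804 = 350497$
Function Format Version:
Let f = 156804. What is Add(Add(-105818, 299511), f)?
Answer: 350497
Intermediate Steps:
Add(Add(-105818, 299511), f) = Add(Add(-105818, 299511), 156804) = Add(193693, 156804) = 350497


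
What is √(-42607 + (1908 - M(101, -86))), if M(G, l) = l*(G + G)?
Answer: I*√23327 ≈ 152.73*I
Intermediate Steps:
M(G, l) = 2*G*l (M(G, l) = l*(2*G) = 2*G*l)
√(-42607 + (1908 - M(101, -86))) = √(-42607 + (1908 - 2*101*(-86))) = √(-42607 + (1908 - 1*(-17372))) = √(-42607 + (1908 + 17372)) = √(-42607 + 19280) = √(-23327) = I*√23327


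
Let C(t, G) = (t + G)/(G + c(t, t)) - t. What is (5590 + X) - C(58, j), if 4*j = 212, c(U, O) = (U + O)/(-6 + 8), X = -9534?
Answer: -3887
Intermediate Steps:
c(U, O) = O/2 + U/2 (c(U, O) = (O + U)/2 = (O + U)*(½) = O/2 + U/2)
j = 53 (j = (¼)*212 = 53)
C(t, G) = 1 - t (C(t, G) = (t + G)/(G + (t/2 + t/2)) - t = (G + t)/(G + t) - t = 1 - t)
(5590 + X) - C(58, j) = (5590 - 9534) - (1 - 1*58) = -3944 - (1 - 58) = -3944 - 1*(-57) = -3944 + 57 = -3887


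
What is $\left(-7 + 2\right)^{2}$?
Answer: $25$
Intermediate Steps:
$\left(-7 + 2\right)^{2} = \left(-5\right)^{2} = 25$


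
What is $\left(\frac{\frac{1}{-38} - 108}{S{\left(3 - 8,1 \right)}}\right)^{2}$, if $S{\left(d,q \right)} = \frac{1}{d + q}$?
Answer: $\frac{67404100}{361} \approx 1.8672 \cdot 10^{5}$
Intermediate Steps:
$\left(\frac{\frac{1}{-38} - 108}{S{\left(3 - 8,1 \right)}}\right)^{2} = \left(\frac{\frac{1}{-38} - 108}{\frac{1}{\left(3 - 8\right) + 1}}\right)^{2} = \left(\frac{- \frac{1}{38} - 108}{\frac{1}{\left(3 - 8\right) + 1}}\right)^{2} = \left(- \frac{4105}{38 \frac{1}{-5 + 1}}\right)^{2} = \left(- \frac{4105}{38 \frac{1}{-4}}\right)^{2} = \left(- \frac{4105}{38 \left(- \frac{1}{4}\right)}\right)^{2} = \left(\left(- \frac{4105}{38}\right) \left(-4\right)\right)^{2} = \left(\frac{8210}{19}\right)^{2} = \frac{67404100}{361}$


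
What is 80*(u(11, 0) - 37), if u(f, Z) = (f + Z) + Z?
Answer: -2080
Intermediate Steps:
u(f, Z) = f + 2*Z (u(f, Z) = (Z + f) + Z = f + 2*Z)
80*(u(11, 0) - 37) = 80*((11 + 2*0) - 37) = 80*((11 + 0) - 37) = 80*(11 - 37) = 80*(-26) = -2080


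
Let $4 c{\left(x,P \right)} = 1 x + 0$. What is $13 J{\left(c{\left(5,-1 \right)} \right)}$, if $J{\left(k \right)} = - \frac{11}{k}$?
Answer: $- \frac{572}{5} \approx -114.4$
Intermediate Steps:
$c{\left(x,P \right)} = \frac{x}{4}$ ($c{\left(x,P \right)} = \frac{1 x + 0}{4} = \frac{x + 0}{4} = \frac{x}{4}$)
$13 J{\left(c{\left(5,-1 \right)} \right)} = 13 \left(- \frac{11}{\frac{1}{4} \cdot 5}\right) = 13 \left(- \frac{11}{\frac{5}{4}}\right) = 13 \left(\left(-11\right) \frac{4}{5}\right) = 13 \left(- \frac{44}{5}\right) = - \frac{572}{5}$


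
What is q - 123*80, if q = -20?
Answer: -9860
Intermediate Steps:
q - 123*80 = -20 - 123*80 = -20 - 9840 = -9860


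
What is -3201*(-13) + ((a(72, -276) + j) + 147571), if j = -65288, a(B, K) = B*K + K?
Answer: 103748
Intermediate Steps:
a(B, K) = K + B*K
-3201*(-13) + ((a(72, -276) + j) + 147571) = -3201*(-13) + ((-276*(1 + 72) - 65288) + 147571) = 41613 + ((-276*73 - 65288) + 147571) = 41613 + ((-20148 - 65288) + 147571) = 41613 + (-85436 + 147571) = 41613 + 62135 = 103748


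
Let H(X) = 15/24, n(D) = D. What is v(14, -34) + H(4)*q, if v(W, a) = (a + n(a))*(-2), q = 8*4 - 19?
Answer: 1153/8 ≈ 144.13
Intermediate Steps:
q = 13 (q = 32 - 19 = 13)
v(W, a) = -4*a (v(W, a) = (a + a)*(-2) = (2*a)*(-2) = -4*a)
H(X) = 5/8 (H(X) = 15*(1/24) = 5/8)
v(14, -34) + H(4)*q = -4*(-34) + (5/8)*13 = 136 + 65/8 = 1153/8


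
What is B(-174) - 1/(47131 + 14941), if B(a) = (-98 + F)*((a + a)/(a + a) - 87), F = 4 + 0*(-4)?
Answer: 501790047/62072 ≈ 8084.0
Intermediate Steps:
F = 4 (F = 4 + 0 = 4)
B(a) = 8084 (B(a) = (-98 + 4)*((a + a)/(a + a) - 87) = -94*((2*a)/((2*a)) - 87) = -94*((2*a)*(1/(2*a)) - 87) = -94*(1 - 87) = -94*(-86) = 8084)
B(-174) - 1/(47131 + 14941) = 8084 - 1/(47131 + 14941) = 8084 - 1/62072 = 501790047/62072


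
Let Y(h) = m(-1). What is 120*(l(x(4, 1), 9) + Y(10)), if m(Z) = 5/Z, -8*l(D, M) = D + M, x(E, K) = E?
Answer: -795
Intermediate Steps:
l(D, M) = -D/8 - M/8 (l(D, M) = -(D + M)/8 = -D/8 - M/8)
Y(h) = -5 (Y(h) = 5/(-1) = 5*(-1) = -5)
120*(l(x(4, 1), 9) + Y(10)) = 120*((-⅛*4 - ⅛*9) - 5) = 120*((-½ - 9/8) - 5) = 120*(-13/8 - 5) = 120*(-53/8) = -795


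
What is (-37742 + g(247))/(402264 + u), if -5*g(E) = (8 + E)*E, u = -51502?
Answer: -50339/350762 ≈ -0.14351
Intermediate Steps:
g(E) = -E*(8 + E)/5 (g(E) = -(8 + E)*E/5 = -E*(8 + E)/5)
(-37742 + g(247))/(402264 + u) = (-37742 - ⅕*247*(8 + 247))/(402264 - 51502) = (-37742 - ⅕*247*255)/350762 = (-37742 - 12597)*(1/350762) = -50339*1/350762 = -50339/350762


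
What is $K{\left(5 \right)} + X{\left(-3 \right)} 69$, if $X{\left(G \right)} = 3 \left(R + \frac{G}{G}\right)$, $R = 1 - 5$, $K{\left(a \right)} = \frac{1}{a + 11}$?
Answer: $- \frac{9935}{16} \approx -620.94$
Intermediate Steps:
$K{\left(a \right)} = \frac{1}{11 + a}$
$R = -4$
$X{\left(G \right)} = -9$ ($X{\left(G \right)} = 3 \left(-4 + \frac{G}{G}\right) = 3 \left(-4 + 1\right) = 3 \left(-3\right) = -9$)
$K{\left(5 \right)} + X{\left(-3 \right)} 69 = \frac{1}{11 + 5} - 621 = \frac{1}{16} - 621 = - \frac{9935}{16}$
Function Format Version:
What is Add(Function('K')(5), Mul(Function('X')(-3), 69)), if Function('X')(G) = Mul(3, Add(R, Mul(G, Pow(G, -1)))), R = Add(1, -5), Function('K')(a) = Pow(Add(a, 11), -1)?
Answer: Rational(-9935, 16) ≈ -620.94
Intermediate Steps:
Function('K')(a) = Pow(Add(11, a), -1)
R = -4
Function('X')(G) = -9 (Function('X')(G) = Mul(3, Add(-4, Mul(G, Pow(G, -1)))) = Mul(3, Add(-4, 1)) = Mul(3, -3) = -9)
Add(Function('K')(5), Mul(Function('X')(-3), 69)) = Add(Pow(Add(11, 5), -1), Mul(-9, 69)) = Add(Pow(16, -1), -621) = Add(Rational(1, 16), -621) = Rational(-9935, 16)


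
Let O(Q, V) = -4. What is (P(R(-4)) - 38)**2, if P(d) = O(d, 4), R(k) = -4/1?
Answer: 1764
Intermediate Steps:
R(k) = -4 (R(k) = -4*1 = -4)
P(d) = -4
(P(R(-4)) - 38)**2 = (-4 - 38)**2 = (-42)**2 = 1764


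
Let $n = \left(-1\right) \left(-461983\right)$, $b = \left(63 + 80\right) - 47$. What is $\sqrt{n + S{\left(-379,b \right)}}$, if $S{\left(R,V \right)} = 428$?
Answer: $3 \sqrt{51379} \approx 680.01$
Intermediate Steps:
$b = 96$ ($b = 143 - 47 = 96$)
$n = 461983$
$\sqrt{n + S{\left(-379,b \right)}} = \sqrt{461983 + 428} = \sqrt{462411} = 3 \sqrt{51379}$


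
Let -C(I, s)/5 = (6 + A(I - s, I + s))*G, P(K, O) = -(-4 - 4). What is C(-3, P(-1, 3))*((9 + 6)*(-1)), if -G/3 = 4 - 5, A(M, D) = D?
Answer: 2475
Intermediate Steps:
P(K, O) = 8 (P(K, O) = -1*(-8) = 8)
G = 3 (G = -3*(4 - 5) = -3*(-1) = 3)
C(I, s) = -90 - 15*I - 15*s (C(I, s) = -5*(6 + (I + s))*3 = -5*(6 + I + s)*3 = -5*(18 + 3*I + 3*s) = -90 - 15*I - 15*s)
C(-3, P(-1, 3))*((9 + 6)*(-1)) = (-90 - 15*(-3) - 15*8)*((9 + 6)*(-1)) = (-90 + 45 - 120)*(15*(-1)) = -165*(-15) = 2475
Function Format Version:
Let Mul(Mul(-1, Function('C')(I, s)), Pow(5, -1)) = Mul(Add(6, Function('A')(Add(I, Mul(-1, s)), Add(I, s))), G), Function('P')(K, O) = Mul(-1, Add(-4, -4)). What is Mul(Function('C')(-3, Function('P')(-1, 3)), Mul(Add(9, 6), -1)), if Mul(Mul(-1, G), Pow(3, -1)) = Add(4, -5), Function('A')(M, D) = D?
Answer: 2475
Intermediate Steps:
Function('P')(K, O) = 8 (Function('P')(K, O) = Mul(-1, -8) = 8)
G = 3 (G = Mul(-3, Add(4, -5)) = Mul(-3, -1) = 3)
Function('C')(I, s) = Add(-90, Mul(-15, I), Mul(-15, s)) (Function('C')(I, s) = Mul(-5, Mul(Add(6, Add(I, s)), 3)) = Mul(-5, Mul(Add(6, I, s), 3)) = Mul(-5, Add(18, Mul(3, I), Mul(3, s))) = Add(-90, Mul(-15, I), Mul(-15, s)))
Mul(Function('C')(-3, Function('P')(-1, 3)), Mul(Add(9, 6), -1)) = Mul(Add(-90, Mul(-15, -3), Mul(-15, 8)), Mul(Add(9, 6), -1)) = Mul(Add(-90, 45, -120), Mul(15, -1)) = Mul(-165, -15) = 2475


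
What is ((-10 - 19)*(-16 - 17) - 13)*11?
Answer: 10384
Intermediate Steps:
((-10 - 19)*(-16 - 17) - 13)*11 = (-29*(-33) - 13)*11 = (957 - 13)*11 = 944*11 = 10384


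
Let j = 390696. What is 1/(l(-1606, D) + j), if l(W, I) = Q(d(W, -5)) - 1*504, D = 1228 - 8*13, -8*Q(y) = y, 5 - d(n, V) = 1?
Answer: 2/780383 ≈ 2.5628e-6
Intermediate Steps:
d(n, V) = 4 (d(n, V) = 5 - 1*1 = 5 - 1 = 4)
Q(y) = -y/8
D = 1124 (D = 1228 - 1*104 = 1228 - 104 = 1124)
l(W, I) = -1009/2 (l(W, I) = -⅛*4 - 1*504 = -½ - 504 = -1009/2)
1/(l(-1606, D) + j) = 1/(-1009/2 + 390696) = 1/(780383/2) = 2/780383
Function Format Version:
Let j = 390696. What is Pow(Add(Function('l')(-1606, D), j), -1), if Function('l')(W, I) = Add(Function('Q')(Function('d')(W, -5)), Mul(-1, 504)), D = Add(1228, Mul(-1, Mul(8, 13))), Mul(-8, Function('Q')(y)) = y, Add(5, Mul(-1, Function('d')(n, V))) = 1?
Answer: Rational(2, 780383) ≈ 2.5628e-6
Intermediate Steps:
Function('d')(n, V) = 4 (Function('d')(n, V) = Add(5, Mul(-1, 1)) = Add(5, -1) = 4)
Function('Q')(y) = Mul(Rational(-1, 8), y)
D = 1124 (D = Add(1228, Mul(-1, 104)) = Add(1228, -104) = 1124)
Function('l')(W, I) = Rational(-1009, 2) (Function('l')(W, I) = Add(Mul(Rational(-1, 8), 4), Mul(-1, 504)) = Add(Rational(-1, 2), -504) = Rational(-1009, 2))
Pow(Add(Function('l')(-1606, D), j), -1) = Pow(Add(Rational(-1009, 2), 390696), -1) = Pow(Rational(780383, 2), -1) = Rational(2, 780383)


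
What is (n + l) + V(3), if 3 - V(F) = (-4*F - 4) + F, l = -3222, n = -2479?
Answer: -5685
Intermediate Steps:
V(F) = 7 + 3*F (V(F) = 3 - ((-4*F - 4) + F) = 3 - ((-4 - 4*F) + F) = 3 - (-4 - 3*F) = 3 + (4 + 3*F) = 7 + 3*F)
(n + l) + V(3) = (-2479 - 3222) + (7 + 3*3) = -5701 + (7 + 9) = -5701 + 16 = -5685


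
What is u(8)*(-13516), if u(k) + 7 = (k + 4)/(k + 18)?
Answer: 1148860/13 ≈ 88374.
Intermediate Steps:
u(k) = -7 + (4 + k)/(18 + k) (u(k) = -7 + (k + 4)/(k + 18) = -7 + (4 + k)/(18 + k))
u(8)*(-13516) = (2*(-61 - 3*8)/(18 + 8))*(-13516) = (2*(-61 - 24)/26)*(-13516) = (2*(1/26)*(-85))*(-13516) = -85/13*(-13516) = 1148860/13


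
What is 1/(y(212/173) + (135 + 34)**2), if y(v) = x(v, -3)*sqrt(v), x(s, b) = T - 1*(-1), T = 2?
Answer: 4941053/141121412825 - 6*sqrt(9169)/141121412825 ≈ 3.5009e-5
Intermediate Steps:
x(s, b) = 3 (x(s, b) = 2 - 1*(-1) = 2 + 1 = 3)
y(v) = 3*sqrt(v)
1/(y(212/173) + (135 + 34)**2) = 1/(3*sqrt(212/173) + (135 + 34)**2) = 1/(3*sqrt(212*(1/173)) + 169**2) = 1/(3*sqrt(212/173) + 28561) = 1/(3*(2*sqrt(9169)/173) + 28561) = 1/(6*sqrt(9169)/173 + 28561) = 1/(28561 + 6*sqrt(9169)/173)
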